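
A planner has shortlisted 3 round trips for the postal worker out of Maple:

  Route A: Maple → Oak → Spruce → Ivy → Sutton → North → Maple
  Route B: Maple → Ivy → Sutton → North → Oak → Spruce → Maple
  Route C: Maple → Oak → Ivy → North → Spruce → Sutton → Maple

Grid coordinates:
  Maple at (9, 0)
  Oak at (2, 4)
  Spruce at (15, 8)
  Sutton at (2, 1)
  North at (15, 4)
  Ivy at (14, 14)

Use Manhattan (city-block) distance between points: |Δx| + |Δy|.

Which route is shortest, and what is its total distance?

Shortest is Route C, total 76.

Route A: 11 + 17 + 7 + 25 + 16 + 10 = 86
Route B: 19 + 25 + 16 + 13 + 17 + 14 = 104
Route C: 11 + 22 + 11 + 4 + 20 + 8 = 76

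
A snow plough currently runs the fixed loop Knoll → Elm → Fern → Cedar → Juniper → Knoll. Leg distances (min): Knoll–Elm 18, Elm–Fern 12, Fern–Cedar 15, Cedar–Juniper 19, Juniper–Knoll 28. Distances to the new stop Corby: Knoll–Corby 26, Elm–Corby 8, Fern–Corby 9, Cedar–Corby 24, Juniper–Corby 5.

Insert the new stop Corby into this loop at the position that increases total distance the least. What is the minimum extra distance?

Adding 3 min by placing Corby on the Juniper–Knoll leg.

Insertion cost between consecutive stops i–j is d(i,Corby) + d(Corby,j) − d(i,j):
  between Knoll and Elm: 26 + 8 − 18 = 16
  between Elm and Fern: 8 + 9 − 12 = 5
  between Fern and Cedar: 9 + 24 − 15 = 18
  between Cedar and Juniper: 24 + 5 − 19 = 10
  between Juniper and Knoll: 5 + 26 − 28 = 3
Cheapest insertion is between Juniper and Knoll, adding 3.
New total = 92 + 3 = 95.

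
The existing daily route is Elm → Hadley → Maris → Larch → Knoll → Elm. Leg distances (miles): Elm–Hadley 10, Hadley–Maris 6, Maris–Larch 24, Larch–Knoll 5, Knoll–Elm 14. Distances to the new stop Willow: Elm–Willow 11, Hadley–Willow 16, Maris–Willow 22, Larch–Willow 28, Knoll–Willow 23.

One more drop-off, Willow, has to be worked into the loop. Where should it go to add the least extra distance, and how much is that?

Adding 17 miles by placing Willow on the Elm–Hadley leg.

Insertion cost between consecutive stops i–j is d(i,Willow) + d(Willow,j) − d(i,j):
  between Elm and Hadley: 11 + 16 − 10 = 17
  between Hadley and Maris: 16 + 22 − 6 = 32
  between Maris and Larch: 22 + 28 − 24 = 26
  between Larch and Knoll: 28 + 23 − 5 = 46
  between Knoll and Elm: 23 + 11 − 14 = 20
Cheapest insertion is between Elm and Hadley, adding 17.
New total = 59 + 17 = 76.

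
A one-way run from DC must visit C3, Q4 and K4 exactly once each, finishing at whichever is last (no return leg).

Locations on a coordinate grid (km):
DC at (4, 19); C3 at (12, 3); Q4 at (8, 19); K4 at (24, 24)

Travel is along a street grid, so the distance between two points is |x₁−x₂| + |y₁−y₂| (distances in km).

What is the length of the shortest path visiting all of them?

There are 3! = 6 possible orderings.
DC→C3→Q4→K4: 24+20+21 = 65
DC→C3→K4→Q4: 24+33+21 = 78
DC→Q4→C3→K4: 4+20+33 = 57
DC→Q4→K4→C3: 4+21+33 = 58
DC→K4→C3→Q4: 25+33+20 = 78
DC→K4→Q4→C3: 25+21+20 = 66
The minimum is 57.
One shortest path: DC → Q4 → C3 → K4.

Shortest open route: 57 km.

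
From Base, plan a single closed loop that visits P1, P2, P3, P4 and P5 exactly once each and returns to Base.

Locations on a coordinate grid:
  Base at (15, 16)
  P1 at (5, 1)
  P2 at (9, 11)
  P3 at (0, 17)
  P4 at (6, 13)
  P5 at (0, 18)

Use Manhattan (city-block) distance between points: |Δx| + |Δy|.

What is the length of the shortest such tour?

Shortest round trip = 66.

There are 60 distinct closed tours to check (reversals are equivalent).
Base→P1→P2→P3→P4→P5→Base: 25+14+15+10+11+17 = 92
Base→P1→P2→P3→P5→P4→Base: 25+14+15+1+11+12 = 78
Base→P1→P2→P4→P3→P5→Base: 25+14+5+10+1+17 = 72
Base→P1→P2→P4→P5→P3→Base: 25+14+5+11+1+16 = 72
Base→P1→P2→P5→P3→P4→Base: 25+14+16+1+10+12 = 78
Base→P1→P2→P5→P4→P3→Base: 25+14+16+11+10+16 = 92
Base→P1→P3→P2→P4→P5→Base: 25+21+15+5+11+17 = 94
Base→P1→P3→P2→P5→P4→Base: 25+21+15+16+11+12 = 100
Base→P1→P3→P4→P2→P5→Base: 25+21+10+5+16+17 = 94
Base→P1→P3→P4→P5→P2→Base: 25+21+10+11+16+11 = 94
Base→P1→P3→P5→P2→P4→Base: 25+21+1+16+5+12 = 80
Base→P1→P3→P5→P4→P2→Base: 25+21+1+11+5+11 = 74
Base→P1→P4→P2→P3→P5→Base: 25+13+5+15+1+17 = 76
Base→P1→P4→P2→P5→P3→Base: 25+13+5+16+1+16 = 76
… (46 more)
Base→P2→P1→P4→P3→P5→Base: 11+14+13+10+1+17 = 66  ← best
The minimum is 66.
One optimal route: Base → P2 → P1 → P4 → P3 → P5 → Base (or its reverse).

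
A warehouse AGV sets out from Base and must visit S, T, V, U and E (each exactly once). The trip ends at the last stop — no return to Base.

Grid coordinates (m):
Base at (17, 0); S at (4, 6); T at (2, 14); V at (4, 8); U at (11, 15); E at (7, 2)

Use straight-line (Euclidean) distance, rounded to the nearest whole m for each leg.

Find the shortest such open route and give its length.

Minimum one-way distance = 32 m.

There are 5! = 120 possible orderings.
Base→S→T→V→U→E: 14+8+6+10+14 = 52
Base→S→T→V→E→U: 14+8+6+7+14 = 49
Base→S→T→U→V→E: 14+8+9+10+7 = 48
Base→S→T→U→E→V: 14+8+9+14+7 = 52
Base→S→T→E→V→U: 14+8+13+7+10 = 52
Base→S→T→E→U→V: 14+8+13+14+10 = 59
Base→S→V→T→U→E: 14+2+6+9+14 = 45
Base→S→V→T→E→U: 14+2+6+13+14 = 49
Base→S→V→U→T→E: 14+2+10+9+13 = 48
Base→S→V→U→E→T: 14+2+10+14+13 = 53
Base→S→V→E→T→U: 14+2+7+13+9 = 45
Base→S→V→E→U→T: 14+2+7+14+9 = 46
Base→S→U→T→V→E: 14+11+9+6+7 = 47
Base→S→U→T→E→V: 14+11+9+13+7 = 54
… (106 more)
Base→E→S→V→T→U: 10+5+2+6+9 = 32  ← best
The minimum is 32.
One shortest path: Base → E → S → V → T → U.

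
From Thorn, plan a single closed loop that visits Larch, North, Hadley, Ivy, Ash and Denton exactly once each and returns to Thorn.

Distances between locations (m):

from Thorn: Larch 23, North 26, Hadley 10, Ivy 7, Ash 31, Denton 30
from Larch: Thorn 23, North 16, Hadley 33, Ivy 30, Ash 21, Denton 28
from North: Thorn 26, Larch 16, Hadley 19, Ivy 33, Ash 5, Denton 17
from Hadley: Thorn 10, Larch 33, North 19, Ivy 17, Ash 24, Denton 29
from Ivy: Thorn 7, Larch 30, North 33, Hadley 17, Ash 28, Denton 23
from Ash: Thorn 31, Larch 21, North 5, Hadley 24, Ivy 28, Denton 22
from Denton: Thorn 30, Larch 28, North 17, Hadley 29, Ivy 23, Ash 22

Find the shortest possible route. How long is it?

With 6 stops there are 6!/2 = 360 distinct round trips (a route and its reverse cost the same).
Thorn-Larch-North-Hadley-Ivy-Ash-Denton-Thorn: 23+16+19+17+28+22+30 = 155
Thorn-Larch-North-Hadley-Ivy-Denton-Ash-Thorn: 23+16+19+17+23+22+31 = 151
Thorn-Larch-North-Hadley-Ash-Ivy-Denton-Thorn: 23+16+19+24+28+23+30 = 163
Thorn-Larch-North-Hadley-Ash-Denton-Ivy-Thorn: 23+16+19+24+22+23+7 = 134
Thorn-Larch-North-Hadley-Denton-Ivy-Ash-Thorn: 23+16+19+29+23+28+31 = 169
Thorn-Larch-North-Hadley-Denton-Ash-Ivy-Thorn: 23+16+19+29+22+28+7 = 144
Thorn-Larch-North-Ivy-Hadley-Ash-Denton-Thorn: 23+16+33+17+24+22+30 = 165
Thorn-Larch-North-Ivy-Hadley-Denton-Ash-Thorn: 23+16+33+17+29+22+31 = 171
… (352 more)
Thorn-Hadley-North-Ash-Larch-Denton-Ivy-Thorn: 10+19+5+21+28+23+7 = 113  ← best
The minimum is 113.
One optimal route: Thorn → Hadley → North → Ash → Larch → Denton → Ivy → Thorn (or its reverse).

Minimum total distance: 113 m.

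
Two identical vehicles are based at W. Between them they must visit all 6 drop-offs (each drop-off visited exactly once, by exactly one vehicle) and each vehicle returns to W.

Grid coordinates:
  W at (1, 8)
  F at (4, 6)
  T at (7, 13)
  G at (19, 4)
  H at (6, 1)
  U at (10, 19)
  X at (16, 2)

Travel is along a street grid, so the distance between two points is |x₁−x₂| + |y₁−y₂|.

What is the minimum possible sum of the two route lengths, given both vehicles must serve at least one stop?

82 — the smallest possible combined total.

Try each way of splitting the stops between the two vehicles (each non-empty) and, for each split, find the best tour for each vehicle:
  {F} + {T, G, H, U, X}: 10 + 72 = 82
  {T} + {F, G, H, U, X}: 22 + 72 = 94
  {F, T} + {G, H, U, X}: 26 + 72 = 98
  {G} + {F, T, H, U, X}: 44 + 66 = 110
  {F, G} + {T, H, U, X}: 44 + 66 = 110
  {T, G} + {F, H, U, X}: 54 + 66 = 120
  … (31 splits in total)
Best: vehicle 1 W → F → W = 10; vehicle 2 W → T → U → G → X → H → W = 72; combined 82.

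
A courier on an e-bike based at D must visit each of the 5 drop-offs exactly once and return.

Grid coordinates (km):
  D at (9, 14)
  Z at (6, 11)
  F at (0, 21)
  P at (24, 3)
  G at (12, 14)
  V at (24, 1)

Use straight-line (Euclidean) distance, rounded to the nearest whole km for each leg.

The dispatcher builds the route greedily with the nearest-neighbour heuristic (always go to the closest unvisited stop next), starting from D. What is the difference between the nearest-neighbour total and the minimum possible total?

D: G=3, Z=4, F=11, P=19, V=20 ⇒ G
G: Z=7, F=14, P=16, V=18 ⇒ Z
Z: F=12, P=20, V=21 ⇒ F
F: P=30, V=31 ⇒ P
P: V=2 ⇒ V
NN route D → G → Z → F → P → V → D costs 74.
Optimal: D → F → Z → V → P → G → D costs 65 (by enumerating all 60 distinct tours).
Excess = 74 − 65 = 9.

Excess over optimum: 9 km.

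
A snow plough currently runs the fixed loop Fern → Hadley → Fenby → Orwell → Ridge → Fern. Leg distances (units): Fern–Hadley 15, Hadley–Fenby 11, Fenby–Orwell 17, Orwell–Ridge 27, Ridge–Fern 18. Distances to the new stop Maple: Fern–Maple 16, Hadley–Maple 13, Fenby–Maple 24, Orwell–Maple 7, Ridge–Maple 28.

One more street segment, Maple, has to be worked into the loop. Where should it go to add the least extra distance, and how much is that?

Insertion cost between consecutive stops i–j is d(i,Maple) + d(Maple,j) − d(i,j):
  between Fern and Hadley: 16 + 13 − 15 = 14
  between Hadley and Fenby: 13 + 24 − 11 = 26
  between Fenby and Orwell: 24 + 7 − 17 = 14
  between Orwell and Ridge: 7 + 28 − 27 = 8
  between Ridge and Fern: 28 + 16 − 18 = 26
Cheapest insertion is between Orwell and Ridge, adding 8.
New total = 88 + 8 = 96.

Minimum extra distance: 8, inserting Maple between Orwell and Ridge.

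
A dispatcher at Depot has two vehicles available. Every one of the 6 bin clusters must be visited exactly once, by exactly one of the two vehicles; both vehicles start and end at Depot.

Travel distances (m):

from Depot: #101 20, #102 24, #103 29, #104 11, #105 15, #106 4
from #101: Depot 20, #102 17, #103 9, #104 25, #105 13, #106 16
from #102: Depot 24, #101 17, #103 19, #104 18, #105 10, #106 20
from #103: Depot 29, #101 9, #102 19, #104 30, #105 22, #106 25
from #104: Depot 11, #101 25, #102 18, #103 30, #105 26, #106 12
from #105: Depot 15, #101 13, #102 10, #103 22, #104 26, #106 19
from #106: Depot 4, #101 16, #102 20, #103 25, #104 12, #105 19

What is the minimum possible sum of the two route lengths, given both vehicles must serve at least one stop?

Minimum combined distance: 93 m.

There are 2^5 − 1 = 31 ways to divide the 6 stops into two non-empty groups. For each, the best each vehicle can do is its own shortest tour through its group:
  {#101} + {#102, #103, #104, #105, #106}: 40 + 90 = 130
  {#102} + {#101, #103, #104, #105, #106}: 48 + 83 = 131
  {#101, #102} + {#103, #104, #105, #106}: 61 + 83 = 144
  {#103} + {#101, #102, #104, #105, #106}: 58 + 72 = 130
  {#101, #103} + {#102, #104, #105, #106}: 58 + 59 = 117
  {#102, #103} + {#101, #104, #105, #106}: 72 + 67 = 139
  … (31 splits in total)
  {#101, #102, #103, #104, #105} + {#106}: 85 + 8 = 93  ← best
Best: vehicle 1 Depot → #104 → #102 → #103 → #101 → #105 → Depot = 85; vehicle 2 Depot → #106 → Depot = 8; combined 93.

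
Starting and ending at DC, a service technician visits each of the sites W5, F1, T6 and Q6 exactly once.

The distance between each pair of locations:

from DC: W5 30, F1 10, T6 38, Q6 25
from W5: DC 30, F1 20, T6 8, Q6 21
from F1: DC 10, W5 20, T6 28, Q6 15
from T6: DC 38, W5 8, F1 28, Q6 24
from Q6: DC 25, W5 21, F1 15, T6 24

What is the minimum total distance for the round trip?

87 — the shortest possible round trip.

DC-W5-F1-T6-Q6-DC: 30+20+28+24+25 = 127
DC-W5-F1-Q6-T6-DC: 30+20+15+24+38 = 127
DC-W5-T6-F1-Q6-DC: 30+8+28+15+25 = 106
DC-W5-T6-Q6-F1-DC: 30+8+24+15+10 = 87
DC-W5-Q6-F1-T6-DC: 30+21+15+28+38 = 132
DC-W5-Q6-T6-F1-DC: 30+21+24+28+10 = 113
DC-F1-W5-T6-Q6-DC: 10+20+8+24+25 = 87
DC-F1-W5-Q6-T6-DC: 10+20+21+24+38 = 113
DC-F1-T6-W5-Q6-DC: 10+28+8+21+25 = 92
DC-F1-Q6-W5-T6-DC: 10+15+21+8+38 = 92
DC-T6-W5-F1-Q6-DC: 38+8+20+15+25 = 106
DC-T6-F1-W5-Q6-DC: 38+28+20+21+25 = 132
The minimum is 87.
One optimal route: DC → W5 → T6 → Q6 → F1 → DC (or its reverse).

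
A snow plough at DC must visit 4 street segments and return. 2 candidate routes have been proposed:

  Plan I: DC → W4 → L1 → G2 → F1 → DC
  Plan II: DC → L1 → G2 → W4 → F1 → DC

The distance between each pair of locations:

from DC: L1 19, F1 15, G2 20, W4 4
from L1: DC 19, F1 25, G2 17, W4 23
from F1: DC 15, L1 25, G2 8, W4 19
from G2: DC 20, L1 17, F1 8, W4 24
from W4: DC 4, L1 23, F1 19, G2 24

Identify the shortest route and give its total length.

Plan I: 4 + 23 + 17 + 8 + 15 = 67
Plan II: 19 + 17 + 24 + 19 + 15 = 94

67 — Plan I is the shortest.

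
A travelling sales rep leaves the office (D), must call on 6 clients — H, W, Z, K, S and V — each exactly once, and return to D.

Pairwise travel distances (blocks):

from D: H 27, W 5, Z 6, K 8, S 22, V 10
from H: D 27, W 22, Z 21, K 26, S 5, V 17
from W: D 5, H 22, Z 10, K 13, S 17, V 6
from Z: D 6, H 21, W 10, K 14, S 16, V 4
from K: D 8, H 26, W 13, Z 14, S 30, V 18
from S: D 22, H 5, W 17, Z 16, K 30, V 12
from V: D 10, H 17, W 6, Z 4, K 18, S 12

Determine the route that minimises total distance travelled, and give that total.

D - H - W - Z - K - S - V - D: 27+22+10+14+30+12+10 = 125
D - H - W - Z - K - V - S - D: 27+22+10+14+18+12+22 = 125
D - H - W - Z - S - K - V - D: 27+22+10+16+30+18+10 = 133
D - H - W - Z - S - V - K - D: 27+22+10+16+12+18+8 = 113
D - H - W - Z - V - K - S - D: 27+22+10+4+18+30+22 = 133
D - H - W - Z - V - S - K - D: 27+22+10+4+12+30+8 = 113
D - H - W - K - Z - S - V - D: 27+22+13+14+16+12+10 = 114
D - H - W - K - Z - V - S - D: 27+22+13+14+4+12+22 = 114
… (352 more)
D - W - H - S - V - Z - K - D: 5+22+5+12+4+14+8 = 70  ← best
The minimum is 70.
One optimal route: D → W → H → S → V → Z → K → D (or its reverse).

Minimum total distance: 70 blocks.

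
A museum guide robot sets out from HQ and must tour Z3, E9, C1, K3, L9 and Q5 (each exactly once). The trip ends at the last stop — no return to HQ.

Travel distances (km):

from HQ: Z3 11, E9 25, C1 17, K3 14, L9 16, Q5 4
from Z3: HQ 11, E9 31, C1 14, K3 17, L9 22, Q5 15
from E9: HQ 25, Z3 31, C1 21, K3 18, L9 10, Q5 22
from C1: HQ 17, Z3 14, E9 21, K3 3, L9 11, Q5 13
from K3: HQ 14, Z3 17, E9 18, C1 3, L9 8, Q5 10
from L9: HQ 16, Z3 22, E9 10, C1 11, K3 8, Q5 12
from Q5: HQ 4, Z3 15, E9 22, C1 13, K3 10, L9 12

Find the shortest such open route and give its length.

There are 6! = 720 possible orderings.
HQ→Z3→E9→C1→K3→L9→Q5: 11+31+21+3+8+12 = 86
HQ→Z3→E9→C1→K3→Q5→L9: 11+31+21+3+10+12 = 88
HQ→Z3→E9→C1→L9→K3→Q5: 11+31+21+11+8+10 = 92
HQ→Z3→E9→C1→L9→Q5→K3: 11+31+21+11+12+10 = 96
HQ→Z3→E9→C1→Q5→K3→L9: 11+31+21+13+10+8 = 94
HQ→Z3→E9→C1→Q5→L9→K3: 11+31+21+13+12+8 = 96
HQ→Z3→E9→K3→C1→L9→Q5: 11+31+18+3+11+12 = 86
HQ→Z3→E9→K3→C1→Q5→L9: 11+31+18+3+13+12 = 88
… (712 more)
HQ→Q5→Z3→C1→K3→L9→E9: 4+15+14+3+8+10 = 54  ← best
The minimum is 54.
One shortest path: HQ → Q5 → Z3 → C1 → K3 → L9 → E9.

Shortest open route: 54 km.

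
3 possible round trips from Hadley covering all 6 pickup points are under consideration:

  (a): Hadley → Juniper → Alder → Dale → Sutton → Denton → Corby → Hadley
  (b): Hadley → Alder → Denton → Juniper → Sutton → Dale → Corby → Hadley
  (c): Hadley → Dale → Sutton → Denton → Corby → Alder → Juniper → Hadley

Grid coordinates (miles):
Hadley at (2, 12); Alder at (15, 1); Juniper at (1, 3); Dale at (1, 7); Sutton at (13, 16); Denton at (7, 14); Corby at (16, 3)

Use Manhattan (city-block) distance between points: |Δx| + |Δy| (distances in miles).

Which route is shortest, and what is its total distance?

Shortest is (c), total 84 miles.

(a): 10 + 16 + 20 + 21 + 8 + 20 + 23 = 118
(b): 24 + 21 + 17 + 25 + 21 + 19 + 23 = 150
(c): 6 + 21 + 8 + 20 + 3 + 16 + 10 = 84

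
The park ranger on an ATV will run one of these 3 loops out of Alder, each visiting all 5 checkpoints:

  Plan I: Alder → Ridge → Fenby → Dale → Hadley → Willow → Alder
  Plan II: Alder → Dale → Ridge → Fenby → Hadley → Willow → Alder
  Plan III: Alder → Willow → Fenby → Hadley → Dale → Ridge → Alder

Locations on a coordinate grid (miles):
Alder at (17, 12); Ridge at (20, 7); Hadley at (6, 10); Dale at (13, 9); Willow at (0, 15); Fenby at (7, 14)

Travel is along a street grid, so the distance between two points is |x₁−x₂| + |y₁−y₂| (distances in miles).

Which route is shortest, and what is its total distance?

Shortest is Plan III, total 58 miles.

Plan I: 8 + 20 + 11 + 8 + 11 + 20 = 78
Plan II: 7 + 9 + 20 + 5 + 11 + 20 = 72
Plan III: 20 + 8 + 5 + 8 + 9 + 8 = 58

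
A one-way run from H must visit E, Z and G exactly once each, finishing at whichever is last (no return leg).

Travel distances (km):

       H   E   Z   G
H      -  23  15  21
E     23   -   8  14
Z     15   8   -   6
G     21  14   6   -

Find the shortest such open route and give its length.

There are 3! = 6 possible orderings.
H - E - Z - G: 23+8+6 = 37
H - E - G - Z: 23+14+6 = 43
H - Z - E - G: 15+8+14 = 37
H - Z - G - E: 15+6+14 = 35
H - G - E - Z: 21+14+8 = 43
H - G - Z - E: 21+6+8 = 35
The minimum is 35.
One shortest path: H → Z → G → E.

35 km — the minimum one-way total.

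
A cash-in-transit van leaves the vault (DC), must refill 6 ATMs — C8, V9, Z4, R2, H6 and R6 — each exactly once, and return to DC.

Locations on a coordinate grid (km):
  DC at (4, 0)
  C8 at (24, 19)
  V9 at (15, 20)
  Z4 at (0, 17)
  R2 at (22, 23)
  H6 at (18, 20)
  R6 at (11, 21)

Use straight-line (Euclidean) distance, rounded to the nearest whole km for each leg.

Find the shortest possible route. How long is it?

DC→C8→V9→Z4→R2→H6→R6→DC: 28+9+15+23+5+7+22 = 109
DC→C8→V9→Z4→R2→R6→H6→DC: 28+9+15+23+11+7+24 = 117
DC→C8→V9→Z4→H6→R2→R6→DC: 28+9+15+18+5+11+22 = 108
DC→C8→V9→Z4→H6→R6→R2→DC: 28+9+15+18+7+11+29 = 117
DC→C8→V9→Z4→R6→R2→H6→DC: 28+9+15+12+11+5+24 = 104
DC→C8→V9→Z4→R6→H6→R2→DC: 28+9+15+12+7+5+29 = 105
DC→C8→V9→R2→Z4→H6→R6→DC: 28+9+8+23+18+7+22 = 115
DC→C8→V9→R2→Z4→R6→H6→DC: 28+9+8+23+12+7+24 = 111
… (352 more)
DC→C8→R2→H6→V9→R6→Z4→DC: 28+4+5+3+4+12+17 = 73  ← best
The minimum is 73.
One optimal route: DC → C8 → R2 → H6 → V9 → R6 → Z4 → DC (or its reverse).

Shortest round trip = 73 km.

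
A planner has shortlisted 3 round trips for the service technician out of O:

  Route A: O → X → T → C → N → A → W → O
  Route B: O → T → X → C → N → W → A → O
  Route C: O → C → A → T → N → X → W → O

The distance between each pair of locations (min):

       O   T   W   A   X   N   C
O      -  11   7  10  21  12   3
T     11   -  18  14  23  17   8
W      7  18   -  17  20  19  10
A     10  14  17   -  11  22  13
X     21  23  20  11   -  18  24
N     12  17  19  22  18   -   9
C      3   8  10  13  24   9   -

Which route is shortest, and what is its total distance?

Route A: 21 + 23 + 8 + 9 + 22 + 17 + 7 = 107
Route B: 11 + 23 + 24 + 9 + 19 + 17 + 10 = 113
Route C: 3 + 13 + 14 + 17 + 18 + 20 + 7 = 92

Shortest is Route C, total 92 min.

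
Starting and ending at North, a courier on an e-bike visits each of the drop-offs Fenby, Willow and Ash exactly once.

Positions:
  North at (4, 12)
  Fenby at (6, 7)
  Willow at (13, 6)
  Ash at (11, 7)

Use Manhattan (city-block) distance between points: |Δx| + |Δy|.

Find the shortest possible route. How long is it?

30 — the shortest possible round trip.

There are 3 distinct closed tours to check (reversals are equivalent).
North→Fenby→Willow→Ash→North: 7+8+3+12 = 30
North→Fenby→Ash→Willow→North: 7+5+3+15 = 30
North→Willow→Fenby→Ash→North: 15+8+5+12 = 40
The minimum is 30.
One optimal route: North → Fenby → Willow → Ash → North (or its reverse).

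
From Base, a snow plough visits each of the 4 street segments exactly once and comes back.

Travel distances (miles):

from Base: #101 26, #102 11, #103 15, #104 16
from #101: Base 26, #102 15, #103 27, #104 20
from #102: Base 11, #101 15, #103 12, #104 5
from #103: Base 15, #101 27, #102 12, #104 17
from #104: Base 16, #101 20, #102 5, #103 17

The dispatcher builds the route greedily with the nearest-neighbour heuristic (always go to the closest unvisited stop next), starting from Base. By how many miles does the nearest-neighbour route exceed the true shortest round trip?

The nearest-neighbour route is 8 miles longer than optimal.

From Base: #102=11, #103=15, #104=16, #101=26 → choose #102 (11).
From #102: #104=5, #103=12, #101=15 → choose #104 (5).
From #104: #103=17, #101=20 → choose #103 (17).
From #103: #101=27 → choose #101 (27).
NN route Base → #102 → #104 → #103 → #101 → Base costs 86.
Optimal: Base → #101 → #102 → #104 → #103 → Base costs 78 (by enumerating all 12 distinct tours).
Excess = 86 − 78 = 8.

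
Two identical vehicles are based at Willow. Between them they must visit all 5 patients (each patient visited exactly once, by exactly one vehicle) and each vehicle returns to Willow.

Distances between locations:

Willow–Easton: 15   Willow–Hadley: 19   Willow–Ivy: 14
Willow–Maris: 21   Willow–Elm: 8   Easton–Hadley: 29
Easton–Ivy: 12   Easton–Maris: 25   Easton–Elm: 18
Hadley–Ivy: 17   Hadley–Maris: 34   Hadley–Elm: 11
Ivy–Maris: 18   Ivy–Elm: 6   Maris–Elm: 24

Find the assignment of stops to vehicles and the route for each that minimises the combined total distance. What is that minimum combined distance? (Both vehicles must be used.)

Try each way of splitting the stops between the two vehicles (each non-empty) and, for each split, find the best tour for each vehicle:
  {Easton} + {Hadley, Ivy, Maris, Elm}: 30 + 75 = 105
  {Hadley} + {Easton, Ivy, Maris, Elm}: 38 + 72 = 110
  {Easton, Hadley} + {Ivy, Maris, Elm}: 63 + 53 = 116
  {Ivy} + {Easton, Hadley, Maris, Elm}: 28 + 93 = 121
  {Easton, Ivy} + {Hadley, Maris, Elm}: 41 + 74 = 115
  {Hadley, Ivy} + {Easton, Maris, Elm}: 50 + 72 = 122
  … (15 splits in total)
  {Easton, Ivy, Maris} + {Hadley, Elm}: 66 + 38 = 104  ← best
Best: vehicle 1 Willow → Easton → Ivy → Maris → Willow = 66; vehicle 2 Willow → Hadley → Elm → Willow = 38; combined 104.

104 — the smallest possible combined total.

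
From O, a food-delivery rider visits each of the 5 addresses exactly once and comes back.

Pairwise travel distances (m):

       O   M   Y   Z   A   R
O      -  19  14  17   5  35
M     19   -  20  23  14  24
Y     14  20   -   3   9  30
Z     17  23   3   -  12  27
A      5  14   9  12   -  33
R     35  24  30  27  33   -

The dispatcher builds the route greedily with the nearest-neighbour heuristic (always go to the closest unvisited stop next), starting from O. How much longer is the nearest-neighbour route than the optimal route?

O: A=5, Y=14, Z=17, M=19, R=35 ⇒ A
A: Y=9, Z=12, M=14, R=33 ⇒ Y
Y: Z=3, M=20, R=30 ⇒ Z
Z: M=23, R=27 ⇒ M
M: R=24 ⇒ R
NN route O → A → Y → Z → M → R → O costs 99.
Optimal: O → M → R → Z → Y → A → O costs 87 (by enumerating all 60 distinct tours).
Excess = 99 − 87 = 12.

Excess over optimum: 12 m.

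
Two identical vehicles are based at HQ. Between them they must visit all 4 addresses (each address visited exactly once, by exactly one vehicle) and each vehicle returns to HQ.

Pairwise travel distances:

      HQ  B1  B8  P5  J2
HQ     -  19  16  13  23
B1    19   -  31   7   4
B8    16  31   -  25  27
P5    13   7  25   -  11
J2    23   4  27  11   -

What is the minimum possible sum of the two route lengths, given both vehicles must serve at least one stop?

Check every non-empty split of the stops between the two vehicles; for each half take its own optimal tour:
  {B1} + {B8, P5, J2}: 38 + 67 = 105
  {B8} + {B1, P5, J2}: 32 + 47 = 79
  {B1, B8} + {P5, J2}: 66 + 47 = 113
  {P5} + {B1, B8, J2}: 26 + 66 = 92
  {B1, P5} + {B8, J2}: 39 + 66 = 105
  {B8, P5} + {B1, J2}: 54 + 46 = 100
  … (7 splits in total)
Best: vehicle 1 HQ → B8 → HQ = 32; vehicle 2 HQ → B1 → J2 → P5 → HQ = 47; combined 79.

79 — the smallest possible combined total.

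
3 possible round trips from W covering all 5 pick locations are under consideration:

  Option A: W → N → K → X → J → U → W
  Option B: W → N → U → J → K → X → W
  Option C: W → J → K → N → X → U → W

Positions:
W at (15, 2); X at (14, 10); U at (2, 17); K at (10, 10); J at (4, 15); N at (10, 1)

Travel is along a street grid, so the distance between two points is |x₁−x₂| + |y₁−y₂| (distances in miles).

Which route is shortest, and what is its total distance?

Option A: 6 + 9 + 4 + 15 + 4 + 28 = 66
Option B: 6 + 24 + 4 + 11 + 4 + 9 = 58
Option C: 24 + 11 + 9 + 13 + 19 + 28 = 104

58 miles — Option B is the shortest.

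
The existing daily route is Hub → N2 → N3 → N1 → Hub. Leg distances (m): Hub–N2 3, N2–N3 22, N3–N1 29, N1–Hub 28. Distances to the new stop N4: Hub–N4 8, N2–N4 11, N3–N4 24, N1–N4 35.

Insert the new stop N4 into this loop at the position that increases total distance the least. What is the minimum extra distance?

Insertion cost between consecutive stops i–j is d(i,N4) + d(N4,j) − d(i,j):
  between Hub and N2: 8 + 11 − 3 = 16
  between N2 and N3: 11 + 24 − 22 = 13
  between N3 and N1: 24 + 35 − 29 = 30
  between N1 and Hub: 35 + 8 − 28 = 15
Cheapest insertion is between N2 and N3, adding 13.
New total = 82 + 13 = 95.

Minimum extra distance: 13 m, inserting N4 between N2 and N3.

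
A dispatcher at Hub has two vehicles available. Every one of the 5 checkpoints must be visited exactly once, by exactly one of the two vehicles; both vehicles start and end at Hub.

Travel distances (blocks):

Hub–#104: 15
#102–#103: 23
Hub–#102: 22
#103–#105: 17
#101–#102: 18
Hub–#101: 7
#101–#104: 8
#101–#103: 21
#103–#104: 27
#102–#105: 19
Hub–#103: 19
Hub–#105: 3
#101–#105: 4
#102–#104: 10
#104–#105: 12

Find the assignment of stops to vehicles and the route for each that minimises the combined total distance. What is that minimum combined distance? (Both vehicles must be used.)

Try each way of splitting the stops between the two vehicles (each non-empty) and, for each split, find the best tour for each vehicle:
  {#101} + {#102, #103, #104, #105}: 14 + 67 = 81
  {#102} + {#101, #103, #104, #105}: 44 + 61 = 105
  {#101, #102} + {#103, #104, #105}: 47 + 61 = 108
  {#103} + {#101, #102, #104, #105}: 38 + 47 = 85
  {#101, #103} + {#102, #104, #105}: 47 + 47 = 94
  {#102, #103} + {#101, #104, #105}: 64 + 30 = 94
  … (15 splits in total)
  {#101, #102, #103, #104} + {#105}: 67 + 6 = 73  ← best
Best: vehicle 1 Hub → #101 → #104 → #102 → #103 → Hub = 67; vehicle 2 Hub → #105 → Hub = 6; combined 73.

Minimum combined distance: 73 blocks.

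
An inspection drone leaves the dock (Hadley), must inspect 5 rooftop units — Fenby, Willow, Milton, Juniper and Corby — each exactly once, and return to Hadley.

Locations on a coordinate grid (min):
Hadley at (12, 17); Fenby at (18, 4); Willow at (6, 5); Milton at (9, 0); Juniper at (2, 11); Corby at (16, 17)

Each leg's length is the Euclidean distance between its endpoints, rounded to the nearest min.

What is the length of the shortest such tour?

There are 60 distinct closed tours to check (reversals are equivalent).
Hadley → Fenby → Willow → Milton → Juniper → Corby → Hadley: 14+12+6+13+15+4 = 64
Hadley → Fenby → Willow → Milton → Corby → Juniper → Hadley: 14+12+6+18+15+12 = 77
Hadley → Fenby → Willow → Juniper → Milton → Corby → Hadley: 14+12+7+13+18+4 = 68
Hadley → Fenby → Willow → Juniper → Corby → Milton → Hadley: 14+12+7+15+18+17 = 83
Hadley → Fenby → Willow → Corby → Milton → Juniper → Hadley: 14+12+16+18+13+12 = 85
Hadley → Fenby → Willow → Corby → Juniper → Milton → Hadley: 14+12+16+15+13+17 = 87
Hadley → Fenby → Milton → Willow → Juniper → Corby → Hadley: 14+10+6+7+15+4 = 56
Hadley → Fenby → Milton → Willow → Corby → Juniper → Hadley: 14+10+6+16+15+12 = 73
Hadley → Fenby → Milton → Juniper → Willow → Corby → Hadley: 14+10+13+7+16+4 = 64
Hadley → Fenby → Milton → Juniper → Corby → Willow → Hadley: 14+10+13+15+16+13 = 81
Hadley → Fenby → Milton → Corby → Willow → Juniper → Hadley: 14+10+18+16+7+12 = 77
Hadley → Fenby → Milton → Corby → Juniper → Willow → Hadley: 14+10+18+15+7+13 = 77
Hadley → Fenby → Juniper → Willow → Milton → Corby → Hadley: 14+17+7+6+18+4 = 66
Hadley → Fenby → Juniper → Willow → Corby → Milton → Hadley: 14+17+7+16+18+17 = 89
… (46 more)
Hadley → Juniper → Willow → Milton → Fenby → Corby → Hadley: 12+7+6+10+13+4 = 52  ← best
The minimum is 52.
One optimal route: Hadley → Juniper → Willow → Milton → Fenby → Corby → Hadley (or its reverse).

Shortest round trip = 52 min.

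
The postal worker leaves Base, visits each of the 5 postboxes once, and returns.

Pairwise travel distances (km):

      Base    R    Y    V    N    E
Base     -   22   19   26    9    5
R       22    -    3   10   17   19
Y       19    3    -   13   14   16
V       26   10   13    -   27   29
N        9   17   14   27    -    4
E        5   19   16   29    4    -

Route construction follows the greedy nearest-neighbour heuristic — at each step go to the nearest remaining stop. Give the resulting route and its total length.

Base → [E:5 / N:9 / Y:19 / R:22 / V:26] → E (5)
E → [N:4 / Y:16 / R:19 / V:29] → N (4)
N → [Y:14 / R:17 / V:27] → Y (14)
Y → [R:3 / V:13] → R (3)
R → [V:10] → V (10)
Return V→Base: 26.
Total = 5 + 4 + 14 + 3 + 10 + 26 = 62.

62 km along Base → E → N → Y → R → V → Base.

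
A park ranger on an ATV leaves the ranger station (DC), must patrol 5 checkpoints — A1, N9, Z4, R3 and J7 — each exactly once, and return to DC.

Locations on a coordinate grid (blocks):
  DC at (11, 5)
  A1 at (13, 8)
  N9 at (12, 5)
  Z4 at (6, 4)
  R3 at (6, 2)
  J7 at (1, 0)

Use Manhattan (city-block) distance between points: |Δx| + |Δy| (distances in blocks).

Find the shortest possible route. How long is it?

40 blocks — the shortest possible round trip.

With 5 stops there are 5!/2 = 60 distinct round trips (a route and its reverse cost the same).
DC → A1 → N9 → Z4 → R3 → J7 → DC: 5+4+7+2+7+15 = 40
DC → A1 → N9 → Z4 → J7 → R3 → DC: 5+4+7+9+7+8 = 40
DC → A1 → N9 → R3 → Z4 → J7 → DC: 5+4+9+2+9+15 = 44
DC → A1 → N9 → R3 → J7 → Z4 → DC: 5+4+9+7+9+6 = 40
DC → A1 → N9 → J7 → Z4 → R3 → DC: 5+4+16+9+2+8 = 44
DC → A1 → N9 → J7 → R3 → Z4 → DC: 5+4+16+7+2+6 = 40
DC → A1 → Z4 → N9 → R3 → J7 → DC: 5+11+7+9+7+15 = 54
DC → A1 → Z4 → N9 → J7 → R3 → DC: 5+11+7+16+7+8 = 54
DC → A1 → Z4 → R3 → N9 → J7 → DC: 5+11+2+9+16+15 = 58
DC → A1 → Z4 → R3 → J7 → N9 → DC: 5+11+2+7+16+1 = 42
DC → A1 → Z4 → J7 → N9 → R3 → DC: 5+11+9+16+9+8 = 58
DC → A1 → Z4 → J7 → R3 → N9 → DC: 5+11+9+7+9+1 = 42
DC → A1 → R3 → N9 → Z4 → J7 → DC: 5+13+9+7+9+15 = 58
DC → A1 → R3 → N9 → J7 → Z4 → DC: 5+13+9+16+9+6 = 58
… (46 more)
The minimum is 40.
One optimal route: DC → A1 → N9 → Z4 → R3 → J7 → DC (or its reverse).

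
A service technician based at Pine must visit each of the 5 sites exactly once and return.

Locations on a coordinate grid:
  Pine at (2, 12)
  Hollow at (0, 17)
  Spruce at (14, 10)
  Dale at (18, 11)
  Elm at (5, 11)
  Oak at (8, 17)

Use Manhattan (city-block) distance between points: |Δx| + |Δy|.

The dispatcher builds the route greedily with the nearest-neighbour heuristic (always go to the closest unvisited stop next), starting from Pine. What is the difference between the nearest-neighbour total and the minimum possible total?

14 longer than the optimal tour.

Pine: Elm=4, Hollow=7, Oak=11, Spruce=14, Dale=17 ⇒ Elm
Elm: Oak=9, Spruce=10, Hollow=11, Dale=13 ⇒ Oak
Oak: Hollow=8, Spruce=13, Dale=16 ⇒ Hollow
Hollow: Spruce=21, Dale=24 ⇒ Spruce
Spruce: Dale=5 ⇒ Dale
NN route Pine → Elm → Oak → Hollow → Spruce → Dale → Pine costs 64.
Optimal: Pine → Hollow → Oak → Spruce → Dale → Elm → Pine costs 50 (by enumerating all 60 distinct tours).
Excess = 64 − 50 = 14.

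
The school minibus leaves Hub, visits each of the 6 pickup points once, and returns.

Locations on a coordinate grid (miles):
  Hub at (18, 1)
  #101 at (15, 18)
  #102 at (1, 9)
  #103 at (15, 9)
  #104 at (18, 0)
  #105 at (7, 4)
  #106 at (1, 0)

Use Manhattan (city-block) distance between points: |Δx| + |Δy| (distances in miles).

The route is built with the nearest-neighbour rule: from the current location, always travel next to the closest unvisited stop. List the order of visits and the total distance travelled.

Hub → [#104:1 / #103:11 / #105:14 / #106:18 / #101:20 / #102:25] → #104 (1)
#104 → [#103:12 / #105:15 / #106:17 / #101:21 / #102:26] → #103 (12)
#103 → [#101:9 / #105:13 / #102:14 / #106:23] → #101 (9)
#101 → [#105:22 / #102:23 / #106:32] → #105 (22)
#105 → [#106:10 / #102:11] → #106 (10)
#106 → [#102:9] → #102 (9)
Return #102→Hub: 25.
Total = 1 + 12 + 9 + 22 + 10 + 9 + 25 = 88.

Nearest-neighbour total = 88 miles; route Hub → #104 → #103 → #101 → #105 → #106 → #102 → Hub.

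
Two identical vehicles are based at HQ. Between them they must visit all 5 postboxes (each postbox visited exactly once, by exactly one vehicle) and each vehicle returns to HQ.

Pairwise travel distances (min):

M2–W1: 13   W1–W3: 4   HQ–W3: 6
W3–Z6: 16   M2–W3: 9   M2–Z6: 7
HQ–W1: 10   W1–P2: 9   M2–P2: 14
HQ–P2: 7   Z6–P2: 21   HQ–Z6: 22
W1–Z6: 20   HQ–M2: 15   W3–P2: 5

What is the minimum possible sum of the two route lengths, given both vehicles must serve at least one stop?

66 min — the smallest possible combined total.

There are 2^4 − 1 = 15 ways to divide the 5 stops into two non-empty groups. For each, the best each vehicle can do is its own shortest tour through its group:
  {M2} + {W1, W3, Z6, P2}: 30 + 58 = 88
  {W1} + {M2, W3, Z6, P2}: 20 + 50 = 70
  {M2, W1} + {W3, Z6, P2}: 38 + 50 = 88
  {W3} + {M2, W1, Z6, P2}: 12 + 58 = 70
  {M2, W3} + {W1, Z6, P2}: 30 + 58 = 88
  {W1, W3} + {M2, Z6, P2}: 20 + 50 = 70
  … (15 splits in total)
  {M2, W1, W3, Z6} + {P2}: 52 + 14 = 66  ← best
Best: vehicle 1 HQ → M2 → Z6 → W1 → W3 → HQ = 52; vehicle 2 HQ → P2 → HQ = 14; combined 66.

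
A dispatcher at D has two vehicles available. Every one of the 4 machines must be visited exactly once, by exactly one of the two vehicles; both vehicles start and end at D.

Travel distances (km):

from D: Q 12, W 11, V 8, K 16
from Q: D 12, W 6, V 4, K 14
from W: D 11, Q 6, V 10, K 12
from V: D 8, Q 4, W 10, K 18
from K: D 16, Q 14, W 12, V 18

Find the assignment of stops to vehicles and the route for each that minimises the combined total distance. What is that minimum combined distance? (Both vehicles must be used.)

Try each way of splitting the stops between the two vehicles (each non-empty) and, for each split, find the best tour for each vehicle:
  {Q} + {W, V, K}: 24 + 46 = 70
  {W} + {Q, V, K}: 22 + 42 = 64
  {Q, W} + {V, K}: 29 + 42 = 71
  {V} + {Q, W, K}: 16 + 46 = 62
  {Q, V} + {W, K}: 24 + 39 = 63
  {W, V} + {Q, K}: 29 + 42 = 71
  … (7 splits in total)
  {Q, W, V} + {K}: 29 + 32 = 61  ← best
Best: vehicle 1 D → W → Q → V → D = 29; vehicle 2 D → K → D = 32; combined 61.

Minimum combined distance: 61 km.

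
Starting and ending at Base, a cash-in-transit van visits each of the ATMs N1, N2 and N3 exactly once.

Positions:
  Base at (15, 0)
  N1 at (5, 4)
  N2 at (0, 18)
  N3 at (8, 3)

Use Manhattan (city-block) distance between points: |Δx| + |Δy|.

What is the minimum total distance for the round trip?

There are 3 distinct closed tours to check (reversals are equivalent).
Base - N1 - N2 - N3 - Base: 14+19+23+10 = 66
Base - N1 - N3 - N2 - Base: 14+4+23+33 = 74
Base - N2 - N1 - N3 - Base: 33+19+4+10 = 66
The minimum is 66.
One optimal route: Base → N1 → N2 → N3 → Base (or its reverse).

Shortest round trip = 66.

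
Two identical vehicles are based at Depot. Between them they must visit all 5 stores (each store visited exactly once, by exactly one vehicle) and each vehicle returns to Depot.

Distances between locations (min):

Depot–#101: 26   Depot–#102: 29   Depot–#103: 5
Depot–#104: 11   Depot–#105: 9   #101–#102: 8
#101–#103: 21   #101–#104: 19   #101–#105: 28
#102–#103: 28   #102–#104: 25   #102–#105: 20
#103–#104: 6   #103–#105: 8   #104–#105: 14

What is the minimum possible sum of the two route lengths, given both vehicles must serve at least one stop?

77 min — the smallest possible combined total.

Try each way of splitting the stops between the two vehicles (each non-empty) and, for each split, find the best tour for each vehicle:
  {#101} + {#102, #103, #104, #105}: 52 + 65 = 117
  {#102} + {#101, #103, #104, #105}: 58 + 67 = 125
  {#101, #102} + {#103, #104, #105}: 63 + 34 = 97
  {#103} + {#101, #102, #104, #105}: 10 + 67 = 77
  {#101, #103} + {#102, #104, #105}: 52 + 65 = 117
  {#102, #103} + {#101, #104, #105}: 62 + 67 = 129
  … (15 splits in total)
Best: vehicle 1 Depot → #103 → Depot = 10; vehicle 2 Depot → #104 → #101 → #102 → #105 → Depot = 67; combined 77.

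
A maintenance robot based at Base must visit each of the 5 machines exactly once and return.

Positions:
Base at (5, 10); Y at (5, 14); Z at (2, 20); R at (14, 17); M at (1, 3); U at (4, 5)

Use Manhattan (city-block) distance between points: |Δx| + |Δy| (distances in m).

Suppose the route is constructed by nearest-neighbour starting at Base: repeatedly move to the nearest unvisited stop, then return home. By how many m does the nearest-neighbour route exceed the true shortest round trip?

From Base: Y=4, U=6, M=11, Z=13, R=16 → choose Y (4).
From Y: Z=9, U=10, R=12, M=15 → choose Z (9).
From Z: R=15, U=17, M=18 → choose R (15).
From R: U=22, M=27 → choose U (22).
From U: M=5 → choose M (5).
NN route Base → Y → Z → R → U → M → Base costs 66.
Optimal: Base → Y → R → Z → M → U → Base costs 60 (by enumerating all 60 distinct tours).
Excess = 66 − 60 = 6.

Excess over optimum: 6 m.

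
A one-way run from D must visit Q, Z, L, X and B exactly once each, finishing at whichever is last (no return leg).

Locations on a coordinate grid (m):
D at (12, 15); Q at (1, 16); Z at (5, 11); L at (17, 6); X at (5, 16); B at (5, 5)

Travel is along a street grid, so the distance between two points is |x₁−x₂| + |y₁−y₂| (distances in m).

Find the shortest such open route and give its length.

Minimum one-way distance = 40 m.

There are 5! = 120 possible orderings.
D→Q→Z→L→X→B: 12+9+17+22+11 = 71
D→Q→Z→L→B→X: 12+9+17+13+11 = 62
D→Q→Z→X→L→B: 12+9+5+22+13 = 61
D→Q→Z→X→B→L: 12+9+5+11+13 = 50
D→Q→Z→B→L→X: 12+9+6+13+22 = 62
D→Q→Z→B→X→L: 12+9+6+11+22 = 60
D→Q→L→Z→X→B: 12+26+17+5+11 = 71
D→Q→L→Z→B→X: 12+26+17+6+11 = 72
D→Q→L→X→Z→B: 12+26+22+5+6 = 71
D→Q→L→X→B→Z: 12+26+22+11+6 = 77
D→Q→L→B→Z→X: 12+26+13+6+5 = 62
D→Q→L→B→X→Z: 12+26+13+11+5 = 67
D→Q→X→Z→L→B: 12+4+5+17+13 = 51
D→Q→X→Z→B→L: 12+4+5+6+13 = 40
… (106 more)
The minimum is 40.
One shortest path: D → Q → X → Z → B → L.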